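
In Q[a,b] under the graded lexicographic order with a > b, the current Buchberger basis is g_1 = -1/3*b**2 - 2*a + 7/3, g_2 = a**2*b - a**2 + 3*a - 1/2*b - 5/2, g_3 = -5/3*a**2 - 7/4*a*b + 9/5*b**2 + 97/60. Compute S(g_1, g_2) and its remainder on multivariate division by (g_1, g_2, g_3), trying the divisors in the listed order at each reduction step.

S(g_1, g_2) = 6*a**3 + a**2*b - 7*a**2 - 3*a*b + 1/2*b**2 + 5/2*b; remainder on division = 50739/1000*a*b + 247329/625*a - 3/20*b - 2231577/5000.

lcm(LM(g_1), LM(g_2)) = a**2*b**2.
S = (lcm/LT(g_1))·g_1 − (lcm/LT(g_2))·g_2 = 6*a**3 + a**2*b - 7*a**2 - 3*a*b + 1/2*b**2 + 5/2*b.
Reduce S modulo (g_1, g_2, g_3) in that order:
  leading term a**3: subtract (-18/5*a)·g_3 from 6*a**3 + a**2*b - 7*a**2 - 3*a*b + 1/2*b**2 + 5/2*b → -53/10*a**2*b + 162/25*a*b**2 - 7*a**2 - 3*a*b + 1/2*b**2 + 291/50*a + 5/2*b
  leading term a**2*b: subtract (-53/10)·g_2 from -53/10*a**2*b + 162/25*a*b**2 - 7*a**2 - 3*a*b + 1/2*b**2 + 291/50*a + 5/2*b → 162/25*a*b**2 - 123/10*a**2 - 3*a*b + 1/2*b**2 + 543/25*a - 3/20*b - 53/4
  leading term a*b**2: subtract (-486/25*a)·g_1 from 162/25*a*b**2 - 123/10*a**2 - 3*a*b + 1/2*b**2 + 543/25*a - 3/20*b - 53/4 → -2559/50*a**2 - 3*a*b + 1/2*b**2 + 1677/25*a - 3/20*b - 53/4
  leading term a**2: subtract (7677/250)·g_3 from -2559/50*a**2 - 3*a*b + 1/2*b**2 + 1677/25*a - 3/20*b - 53/4 → 50739/1000*a*b - 34234/625*b**2 + 1677/25*a - 3/20*b - 314473/5000
  leading term a*b: no divisor's leading term divides it; move 50739/1000*a*b to the remainder.
  leading term b**2: subtract (102702/625)·g_1 from -34234/625*b**2 + 1677/25*a - 3/20*b - 314473/5000 → 247329/625*a - 3/20*b - 2231577/5000
  leading term a: no divisor's leading term divides it; move 247329/625*a to the remainder.
  leading term b: no divisor's leading term divides it; move -3/20*b to the remainder.
  leading term 1: no divisor's leading term divides it; move -2231577/5000 to the remainder.
The remainder 50739/1000*a*b + 247329/625*a - 3/20*b - 2231577/5000 is nonzero, so it would be added as the next basis element.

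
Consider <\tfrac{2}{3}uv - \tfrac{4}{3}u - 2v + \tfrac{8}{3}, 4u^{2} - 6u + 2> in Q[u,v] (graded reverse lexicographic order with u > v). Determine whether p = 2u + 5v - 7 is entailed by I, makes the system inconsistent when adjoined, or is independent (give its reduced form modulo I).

First compute the reduced Gröbner basis of I by Buchberger's algorithm.
f_1 = \tfrac{2}{3}uv - \tfrac{4}{3}u - 2v + \tfrac{8}{3}, LT = uv.
f_2 = 4u^{2} - 6u + 2, LT = u^{2}.

S(f_1,f_2): lcm = u^{2}v. S = -2u^{2} - \tfrac{3}{2}uv + 4u - \tfrac{1}{2}v.
  leading term u^{2}: subtract (-\tfrac{1}{2})·f_2 from -2u^{2} - \tfrac{3}{2}uv + 4u - \tfrac{1}{2}v → -\tfrac{3}{2}uv + u - \tfrac{1}{2}v + 1
  leading term uv: subtract (-\tfrac{9}{4})·f_1 from -\tfrac{3}{2}uv + u - \tfrac{1}{2}v + 1 → -2u - 5v + 7
  leading term u: no divisor's leading term divides it; move -2u to the remainder.
  leading term v: no divisor's leading term divides it; move -5v to the remainder.
  leading term 1: no divisor's leading term divides it; move 7 to the remainder.
  remainder -2u - 5v + 7 ≠ 0; add h_3 = -2u - 5v + 7 to the basis.

S(f_1,h_3): lcm = uv. S = -\tfrac{5}{2}v^{2} - 2u + \tfrac{1}{2}v + 4.
  leading term v^{2}: no divisor's leading term divides it; move -\tfrac{5}{2}v^{2} to the remainder.
  leading term u: subtract (1)·h_3 from -2u + \tfrac{1}{2}v + 4 → \tfrac{11}{2}v - 3
  leading term v: no divisor's leading term divides it; move \tfrac{11}{2}v to the remainder.
  leading term 1: no divisor's leading term divides it; move -3 to the remainder.
  remainder -\tfrac{5}{2}v^{2} + \tfrac{11}{2}v - 3 ≠ 0; add h_4 = -\tfrac{5}{2}v^{2} + \tfrac{11}{2}v - 3 to the basis.

The other S-polynomials (S(f_2,h_3), S(f_1,h_4), S(f_2,h_4), S(h_3,h_4)) all reduce to 0 modulo the current basis, so we have a Gröbner basis.
Inter-reduce: drop elements whose leading term is divisible by another's, tail-reduce, and make monic.
Reduced Gröbner basis: {v^{2} - \tfrac{11}{5}v + \tfrac{6}{5}, u + \tfrac{5}{2}v - \tfrac{7}{2}}.
Label its elements g_1 = v^{2} - \tfrac{11}{5}v + \tfrac{6}{5}, g_2 = u + \tfrac{5}{2}v - \tfrac{7}{2}.

Reduce p = 2u + 5v - 7 modulo G:
  leading term u: subtract (2)·g_2 from 2u + 5v - 7 → 0
  normal form = 0.
Since the normal form is 0, p ∈ I.

Ideal membership is decidable via reduction modulo a Gröbner basis.

2u + 5v - 7 lies in I (it reduces to 0).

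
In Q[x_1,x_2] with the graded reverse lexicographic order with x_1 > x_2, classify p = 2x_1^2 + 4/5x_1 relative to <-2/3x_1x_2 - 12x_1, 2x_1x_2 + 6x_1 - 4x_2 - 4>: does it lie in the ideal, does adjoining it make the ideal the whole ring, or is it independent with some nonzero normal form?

2x_1^2 + 4/5x_1 is independent of I; its normal form modulo I is -32/45x_2 - 32/45.

First compute the reduced Gröbner basis of I by Buchberger's algorithm.
f_1 = -2/3x_1x_2 - 12x_1, LT = x_1x_2.
f_2 = 2x_1x_2 + 6x_1 - 4x_2 - 4, LT = x_1x_2.

S(f_1,f_2): lcm = x_1x_2. S = 15x_1 + 2x_2 + 2.
  reduce S modulo (f_1, f_2):
  remainder 15x_1 + 2x_2 + 2 ≠ 0; add h_3 = 15x_1 + 2x_2 + 2 to the basis.

S(f_1,h_3): lcm = x_1x_2. S = -2/15x_2^2 + 18x_1 - 2/15x_2.
  reduce S modulo (f_1, f_2, h_3):
  remainder -2/15x_2^2 - 38/15x_2 - 12/5 ≠ 0; add h_4 = -2/15x_2^2 - 38/15x_2 - 12/5 to the basis.

The other S-polynomials (S(f_2,h_3), S(f_1,h_4), S(f_2,h_4), S(h_3,h_4)) all reduce to 0 modulo the current basis, so we have a Gröbner basis.
Inter-reduce: drop elements whose leading term is divisible by another's, tail-reduce, and make monic.
Reduced Gröbner basis: {x_2^2 + 19x_2 + 18, x_1 + 2/15x_2 + 2/15}.
Label its elements g_1 = x_2^2 + 19x_2 + 18, g_2 = x_1 + 2/15x_2 + 2/15.

Reduce p = 2x_1^2 + 4/5x_1 modulo G:
  leading term x_1^2: subtract (2x_1)·g_2 from 2x_1^2 + 4/5x_1 → -4/15x_1x_2 + 8/15x_1
  leading term x_1x_2: subtract (-4/15x_2)·g_2 from -4/15x_1x_2 + 8/15x_1 → 8/225x_2^2 + 8/15x_1 + 8/225x_2
  leading term x_2^2: subtract (8/225)·g_1 from 8/225x_2^2 + 8/15x_1 + 8/225x_2 → 8/15x_1 - 16/25x_2 - 16/25
  leading term x_1: subtract (8/15)·g_2 from 8/15x_1 - 16/25x_2 - 16/25 → -32/45x_2 - 32/45
  leading term x_2: no divisor's leading term divides it; move -32/45x_2 to the remainder.
  leading term 1: no divisor's leading term divides it; move -32/45 to the remainder.
  normal form = -32/45x_2 - 32/45.
The normal form is nonzero, so p ∉ I. Since p minus its normal form lies in I, I + (p) = I + (r) where r = -32/45x_2 - 32/45; decide whether this ideal is the whole ring.
Run Buchberger on G together with r (pairs among the g_i already reduce to 0 since G is a Gröbner basis):
g_1 = x_2^2 + 19x_2 + 18, LT = x_2^2.
g_2 = x_1 + 2/15x_2 + 2/15, LT = x_1.
r = -32/45x_2 - 32/45, LT = x_2.

The S-polynomials (S(g_1,g_2), S(g_1,r), S(g_2,r)) all reduce to 0 modulo the current basis, so we have a Gröbner basis.
Inter-reduce: drop elements whose leading term is divisible by another's, tail-reduce, and make monic.
Reduced Gröbner basis: {x_1, x_2 + 1}.
The reduced Gröbner basis of I + (p) is {x_1, x_2 + 1} ≠ {1}, a proper ideal, so the enlarged system stays consistent: p is independent of I, with normal form -32/45x_2 - 32/45.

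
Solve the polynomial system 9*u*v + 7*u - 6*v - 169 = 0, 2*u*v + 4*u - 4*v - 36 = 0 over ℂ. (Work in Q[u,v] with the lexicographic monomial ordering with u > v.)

{(-5, -4), (46/11, 53/12)}

Compute a lex Gröbner basis by Buchberger's algorithm.
f_1 = 9*u*v + 7*u - 6*v - 169, LT = u*v.
f_2 = 2*u*v + 4*u - 4*v - 36, LT = u*v.

S(f_1,f_2): lcm = u*v. S = -11/9*u + 4/3*v - 7/9.
  reduce S modulo (f_1, f_2):
  remainder -11/9*u + 4/3*v - 7/9 ≠ 0; add h_3 = -11/9*u + 4/3*v - 7/9 to the basis.

S(f_1,h_3): lcm = u*v. S = 7/9*u + 12/11*v**2 - 43/33*v - 169/9.
  reduce S modulo (f_1, f_2, h_3):
  remainder 12/11*v**2 - 5/11*v - 212/11 ≠ 0; add h_4 = 12/11*v**2 - 5/11*v - 212/11 to the basis.

The other S-polynomials (S(f_2,h_3), S(f_1,h_4), S(f_2,h_4), S(h_3,h_4)) all reduce to 0 modulo the current basis, so we have a Gröbner basis.
Inter-reduce: drop elements whose leading term is divisible by another's, tail-reduce, and make monic.
Reduced Gröbner basis: {u - 12/11*v + 7/11, v**2 - 5/12*v - 53/3}.

Since the basis is lex-ordered, v**2 - 5/12*v - 53/3 is univariate in v. Its roots are {-4, 53/12}. Back-substituting each root into the other basis elements fixes the other coordinates.
  v = -4: the earlier basis element becomes u + 5 = 0, giving u = -5 — point (-5, -4).
  v = 53/12: the earlier basis element becomes u - 46/11 = 0, giving u = 46/11 — point (46/11, 53/12).
Zero-dimensionality of the ideal guarantees finitely many solutions over ℂ.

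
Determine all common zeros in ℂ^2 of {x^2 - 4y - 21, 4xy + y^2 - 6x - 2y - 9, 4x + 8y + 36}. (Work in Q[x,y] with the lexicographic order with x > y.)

Compute a lex Gröbner basis by Buchberger's algorithm.
f_1 = x^2 - 4y - 21, LT = x^2.
f_2 = 4xy - 6x + y^2 - 2y - 9, LT = xy.
f_3 = 4x + 8y + 36, LT = x.

S(f_1,f_2): lcm = x^2y. S = 3/2x^2 - 1/4xy^2 + 1/2xy + 9/4x - 4y^2 - 21y.
  leading term x^2: subtract (3/2)·f_1 from 3/2x^2 - 1/4xy^2 + 1/2xy + 9/4x - 4y^2 - 21y → -1/4xy^2 + 1/2xy + 9/4x - 4y^2 - 15y + 63/2
  leading term xy^2: subtract (-1/16y)·f_2 from -1/4xy^2 + 1/2xy + 9/4x - 4y^2 - 15y + 63/2 → 1/8xy + 9/4x + 1/16y^3 - 33/8y^2 - 249/16y + 63/2
  leading term xy: subtract (1/32)·f_2 from 1/8xy + 9/4x + 1/16y^3 - 33/8y^2 - 249/16y + 63/2 → 39/16x + 1/16y^3 - 133/32y^2 - 31/2y + 1017/32
  leading term x: subtract (39/64)·f_3 from 39/16x + 1/16y^3 - 133/32y^2 - 31/2y + 1017/32 → 1/16y^3 - 133/32y^2 - 163/8y + 315/32
  leading term y^3: no divisor's leading term divides it; move 1/16y^3 to the remainder.
  leading term y^2: no divisor's leading term divides it; move -133/32y^2 to the remainder.
  leading term y: no divisor's leading term divides it; move -163/8y to the remainder.
  leading term 1: no divisor's leading term divides it; move 315/32 to the remainder.
  remainder 1/16y^3 - 133/32y^2 - 163/8y + 315/32 ≠ 0; add h_4 = 1/16y^3 - 133/32y^2 - 163/8y + 315/32 to the basis.

S(f_1,f_3): lcm = x^2. S = -2xy - 9x - 4y - 21.
  leading term xy: subtract (-1/2)·f_2 from -2xy - 9x - 4y - 21 → -12x + 1/2y^2 - 5y - 51/2
  leading term x: subtract (-3)·f_3 from -12x + 1/2y^2 - 5y - 51/2 → 1/2y^2 + 19y + 165/2
  leading term y^2: no divisor's leading term divides it; move 1/2y^2 to the remainder.
  leading term y: no divisor's leading term divides it; move 19y to the remainder.
  leading term 1: no divisor's leading term divides it; move 165/2 to the remainder.
  remainder 1/2y^2 + 19y + 165/2 ≠ 0; add h_5 = 1/2y^2 + 19y + 165/2 to the basis.

S(f_2,f_3): lcm = xy. S = -3/2x - 7/4y^2 - 19/2y - 9/4.
  leading term x: subtract (-3/8)·f_3 from -3/2x - 7/4y^2 - 19/2y - 9/4 → -7/4y^2 - 13/2y + 45/4
  leading term y^2: subtract (-7/2)·h_5 from -7/4y^2 - 13/2y + 45/4 → 60y + 300
  leading term y: no divisor's leading term divides it; move 60y to the remainder.
  leading term 1: no divisor's leading term divides it; move 300 to the remainder.
  remainder 60y + 300 ≠ 0; add h_6 = 60y + 300 to the basis.

The other S-polynomials (S(f_1,h_4), S(f_2,h_4), S(f_3,h_4), S(f_1,h_5), S(f_2,h_5), S(f_3,h_5), S(h_4,h_5), S(f_1,h_6), S(f_2,h_6), S(f_3,h_6), S(h_4,h_6), S(h_5,h_6)) all reduce to 0 modulo the current basis, so we have a Gröbner basis.
Inter-reduce: drop elements whose leading term is divisible by another's, tail-reduce, and make monic.
Reduced Gröbner basis: {x - 1, y + 5}.

Elimination: the polynomial y + 5 lies in the elimination ideal for y, so y ∈ {-5}. For each such y, the remaining basis elements (now univariate) give the rest of the solution.
  y = -5: the earlier basis element becomes x - 1 = 0, giving x = 1 — point (1, -5).

{(1, -5)}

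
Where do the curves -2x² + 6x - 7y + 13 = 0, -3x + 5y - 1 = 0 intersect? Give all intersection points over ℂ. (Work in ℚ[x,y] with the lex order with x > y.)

Compute a lex Gröbner basis by Buchberger's algorithm.
f_1 = -2x² + 6x - 7y + 13, LT = x².
f_2 = -3x + 5y - 1, LT = x.

S(f_1,f_2): lcm = x². S = 5/3xy - 10/3x + 7/2y - 13/2.
  leading term xy: subtract (-5/9y)·f_2 from 5/3xy - 10/3x + 7/2y - 13/2 → -10/3x + 25/9y² + 53/18y - 13/2
  leading term x: subtract (10/9)·f_2 from -10/3x + 25/9y² + 53/18y - 13/2 → 25/9y² - 47/18y - 97/18
  leading term y²: no divisor's leading term divides it; move 25/9y² to the remainder.
  leading term y: no divisor's leading term divides it; move -47/18y to the remainder.
  leading term 1: no divisor's leading term divides it; move -97/18 to the remainder.
  remainder 25/9y² - 47/18y - 97/18 ≠ 0; add h_3 = 25/9y² - 47/18y - 97/18 to the basis.

The other S-polynomials (S(f_1,h_3), S(f_2,h_3)) all reduce to 0 modulo the current basis, so we have a Gröbner basis.
Inter-reduce: drop elements whose leading term is divisible by another's, tail-reduce, and make monic.
Reduced Gröbner basis: {x - 5/3y + ⅓, y² - 47/50y - 97/50}.

Since the basis is lex-ordered, y² - 47/50y - 97/50 is univariate in y. Its roots are {-1, 97/50}. Back-substituting each root into the other basis elements fixes the other coordinates.
  y = -1: the earlier basis element becomes x + 2 = 0, giving x = -2 — point (-2, -1).
  y = 97/50: the earlier basis element becomes x - 29/10 = 0, giving x = 29/10 — point (29/10, 97/50).
Each listed point satisfies every original equation (direct substitution).

{(-2, -1), (29/10, 97/50)}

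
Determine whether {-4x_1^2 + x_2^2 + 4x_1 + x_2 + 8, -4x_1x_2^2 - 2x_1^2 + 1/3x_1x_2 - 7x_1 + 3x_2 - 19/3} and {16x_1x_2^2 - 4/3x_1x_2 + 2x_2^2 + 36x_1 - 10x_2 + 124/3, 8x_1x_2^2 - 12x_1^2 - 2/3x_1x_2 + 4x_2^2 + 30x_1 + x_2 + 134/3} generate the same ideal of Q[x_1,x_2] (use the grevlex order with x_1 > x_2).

For a fixed monomial order, each ideal has a unique reduced Gröbner basis; comparing bases decides equality.
Buchberger on the first generating set:
f_1 = -4x_1^2 + x_2^2 + 4x_1 + x_2 + 8, LT = x_1^2.
f_2 = -4x_1x_2^2 - 2x_1^2 + 1/3x_1x_2 - 7x_1 + 3x_2 - 19/3, LT = x_1x_2^2.

S(f_1,f_2): lcm = x_1^2x_2^2. S = -1/4x_2^4 - 1/2x_1^3 + 1/12x_1^2x_2 - x_1x_2^2 - 1/4x_2^3 - 7/4x_1^2 + 3/4x_1x_2 - 2x_2^2 - 19/12x_1.
  reduce S modulo (f_1, f_2):
  remainder -1/4x_2^4 - 11/48x_2^3 + 59/96x_1x_2 - 461/192x_2^2 - 221/96x_1 - 211/192x_2 - 51/32 ≠ 0; add g_3 = -1/4x_2^4 - 11/48x_2^3 + 59/96x_1x_2 - 461/192x_2^2 - 221/96x_1 - 211/192x_2 - 51/32 to the basis.

The other S-polynomials (S(f_1,g_3), S(f_2,g_3)) all reduce to 0 modulo the current basis, so we have a Gröbner basis.
Inter-reduce: drop elements whose leading term is divisible by another's, tail-reduce, and make monic.
Reduced Gröbner basis: {x_2^4 + 11/12x_2^3 - 59/24x_1x_2 + 461/48x_2^2 + 221/24x_1 + 211/48x_2 + 51/8, x_1x_2^2 - 1/12x_1x_2 + 1/8x_2^2 + 9/4x_1 - 5/8x_2 + 31/12, x_1^2 - 1/4x_2^2 - x_1 - 1/4x_2 - 2}.

Buchberger on the second generating set:
h_1 = 16x_1x_2^2 - 4/3x_1x_2 + 2x_2^2 + 36x_1 - 10x_2 + 124/3, LT = x_1x_2^2.
h_2 = 8x_1x_2^2 - 12x_1^2 - 2/3x_1x_2 + 4x_2^2 + 30x_1 + x_2 + 134/3, LT = x_1x_2^2.

S(h_1,h_2): lcm = x_1x_2^2. S = 3/2x_1^2 - 3/8x_2^2 - 3/2x_1 - 3/4x_2 - 3.
  reduce S modulo (h_1, h_2):
  remainder 3/2x_1^2 - 3/8x_2^2 - 3/2x_1 - 3/4x_2 - 3 ≠ 0; add k_3 = 3/2x_1^2 - 3/8x_2^2 - 3/2x_1 - 3/4x_2 - 3 to the basis.

S(h_1,k_3): lcm = x_1^2x_2^2. S = 1/4x_2^4 - 1/12x_1^2x_2 + 9/8x_1x_2^2 + 1/2x_2^3 + 9/4x_1^2 - 5/8x_1x_2 + 2x_2^2 + 31/12x_1.
  reduce S modulo (h_1, h_2, k_3):
  remainder 1/4x_2^4 + 23/48x_2^3 - 59/96x_1x_2 + 457/192x_2^2 + 221/96x_1 + 319/192x_2 + 51/32 ≠ 0; add k_4 = 1/4x_2^4 + 23/48x_2^3 - 59/96x_1x_2 + 457/192x_2^2 + 221/96x_1 + 319/192x_2 + 51/32 to the basis.

The other S-polynomials (S(h_2,k_3), S(h_1,k_4), S(h_2,k_4), S(k_3,k_4)) all reduce to 0 modulo the current basis, so we have a Gröbner basis.
Inter-reduce: drop elements whose leading term is divisible by another's, tail-reduce, and make monic.
Reduced Gröbner basis: {x_2^4 + 23/12x_2^3 - 59/24x_1x_2 + 457/48x_2^2 + 221/24x_1 + 319/48x_2 + 51/8, x_1x_2^2 - 1/12x_1x_2 + 1/8x_2^2 + 9/4x_1 - 5/8x_2 + 31/12, x_1^2 - 1/4x_2^2 - x_1 - 1/2x_2 - 2}.

The bases are distinct; the ideals are different.

No, the ideals differ.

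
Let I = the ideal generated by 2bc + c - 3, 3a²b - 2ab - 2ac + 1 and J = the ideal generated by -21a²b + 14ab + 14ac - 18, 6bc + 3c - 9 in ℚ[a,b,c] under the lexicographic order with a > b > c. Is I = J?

Since reduced Gröbner bases are canonical representatives of ideals under a given ordering, it suffices to compute and compare them.
Buchberger on the first generating set:
f_1 = 2bc + c - 3, LT = bc.
f_2 = 3a²b - 2ab - 2ac + 1, LT = a²b.

S(f_1,f_2): lcm = a²bc. S = ½a²c - 3/2a² + ⅔abc + ⅔ac² - ⅓c.
  leading term a²c: no divisor's leading term divides it; move ½a²c to the remainder.
  leading term a²: no divisor's leading term divides it; move -3/2a² to the remainder.
  leading term abc: subtract (⅓a)·f_1 from ⅔abc + ⅔ac² - ⅓c → ⅔ac² - ⅓ac + a - ⅓c
  leading term ac²: no divisor's leading term divides it; move ⅔ac² to the remainder.
  leading term ac: no divisor's leading term divides it; move -⅓ac to the remainder.
  leading term a: no divisor's leading term divides it; move a to the remainder.
  leading term c: no divisor's leading term divides it; move -⅓c to the remainder.
  remainder ½a²c - 3/2a² + ⅔ac² - ⅓ac + a - ⅓c ≠ 0; add g_3 = ½a²c - 3/2a² + ⅔ac² - ⅓ac + a - ⅓c to the basis.

S(f_1,g_3): lcm = a²bc. S = 3a²b + ½a²c - 3/2a² - 4/3abc² + ⅔abc - 2ab + ⅔bc.
  leading term a²b: subtract (1)·f_2 from 3a²b + ½a²c - 3/2a² - 4/3abc² + ⅔abc - 2ab + ⅔bc → ½a²c - 3/2a² - 4/3abc² + ⅔abc + 2ac + ⅔bc - 1
  leading term a²c: subtract (1)·g_3 from ½a²c - 3/2a² - 4/3abc² + ⅔abc + 2ac + ⅔bc - 1 → -4/3abc² + ⅔abc - ⅔ac² + 7/3ac - a + ⅔bc + ⅓c - 1
  leading term abc²: subtract (-⅔ac)·f_1 from -4/3abc² + ⅔abc - ⅔ac² + 7/3ac - a + ⅔bc + ⅓c - 1 → ⅔abc + ⅓ac - a + ⅔bc + ⅓c - 1
  leading term abc: subtract (⅓a)·f_1 from ⅔abc + ⅓ac - a + ⅔bc + ⅓c - 1 → ⅔bc + ⅓c - 1
  leading term bc: subtract (⅓)·f_1 from ⅔bc + ⅓c - 1 → 0
  remainder 0.

S(f_2,g_3): lcm = a²bc. S = 3a²b - 4/3abc² - 2ab - ⅔ac² + ⅔bc + ⅓c.
  leading term a²b: subtract (1)·f_2 from 3a²b - 4/3abc² - 2ab - ⅔ac² + ⅔bc + ⅓c → -4/3abc² - ⅔ac² + 2ac + ⅔bc + ⅓c - 1
  leading term abc²: subtract (-⅔ac)·f_1 from -4/3abc² - ⅔ac² + 2ac + ⅔bc + ⅓c - 1 → ⅔bc + ⅓c - 1
  leading term bc: subtract (⅓)·f_1 from ⅔bc + ⅓c - 1 → 0
  remainder 0.

Every S-polynomial of the final basis reduces to 0, so we have a Gröbner basis.
Inter-reduce: drop elements whose leading term is divisible by another's, tail-reduce, and make monic.
Reduced Gröbner basis: {a²b - ⅔ab - ⅔ac + ⅓, a²c - 3a² + 4/3ac² - ⅔ac + 2a - ⅔c, bc + ½c - 3/2}.

Buchberger on the second generating set:
h_1 = -21a²b + 14ab + 14ac - 18, LT = a²b.
h_2 = 6bc + 3c - 9, LT = bc.

S(h_1,h_2): lcm = a²bc. S = -½a²c + 3/2a² - ⅔abc - ⅔ac² + 6/7c.
  leading term a²c: no divisor's leading term divides it; move -½a²c to the remainder.
  leading term a²: no divisor's leading term divides it; move 3/2a² to the remainder.
  leading term abc: subtract (-1/9a)·h_2 from -⅔abc - ⅔ac² + 6/7c → -⅔ac² + ⅓ac - a + 6/7c
  leading term ac²: no divisor's leading term divides it; move -⅔ac² to the remainder.
  leading term ac: no divisor's leading term divides it; move ⅓ac to the remainder.
  leading term a: no divisor's leading term divides it; move -a to the remainder.
  leading term c: no divisor's leading term divides it; move 6/7c to the remainder.
  remainder -½a²c + 3/2a² - ⅔ac² + ⅓ac - a + 6/7c ≠ 0; add k_3 = -½a²c + 3/2a² - ⅔ac² + ⅓ac - a + 6/7c to the basis.

S(h_1,k_3): lcm = a²bc. S = 3a²b - 4/3abc² - 2ab - ⅔ac² + 12/7bc + 6/7c.
  leading term a²b: subtract (-1/7)·h_1 from 3a²b - 4/3abc² - 2ab - ⅔ac² + 12/7bc + 6/7c → -4/3abc² - ⅔ac² + 2ac + 12/7bc + 6/7c - 18/7
  leading term abc²: subtract (-2/9ac)·h_2 from -4/3abc² - ⅔ac² + 2ac + 12/7bc + 6/7c - 18/7 → 12/7bc + 6/7c - 18/7
  leading term bc: subtract (2/7)·h_2 from 12/7bc + 6/7c - 18/7 → 0
  remainder 0.

S(h_2,k_3): lcm = a²bc. S = 3a²b + ½a²c - 3/2a² - 4/3abc² + ⅔abc - 2ab + 12/7bc.
  leading term a²b: subtract (-1/7)·h_1 from 3a²b + ½a²c - 3/2a² - 4/3abc² + ⅔abc - 2ab + 12/7bc → ½a²c - 3/2a² - 4/3abc² + ⅔abc + 2ac + 12/7bc - 18/7
  leading term a²c: subtract (-1)·k_3 from ½a²c - 3/2a² - 4/3abc² + ⅔abc + 2ac + 12/7bc - 18/7 → -4/3abc² + ⅔abc - ⅔ac² + 7/3ac - a + 12/7bc + 6/7c - 18/7
  leading term abc²: subtract (-2/9ac)·h_2 from -4/3abc² + ⅔abc - ⅔ac² + 7/3ac - a + 12/7bc + 6/7c - 18/7 → ⅔abc + ⅓ac - a + 12/7bc + 6/7c - 18/7
  leading term abc: subtract (1/9a)·h_2 from ⅔abc + ⅓ac - a + 12/7bc + 6/7c - 18/7 → 12/7bc + 6/7c - 18/7
  leading term bc: subtract (2/7)·h_2 from 12/7bc + 6/7c - 18/7 → 0
  remainder 0.

Every S-polynomial of the final basis reduces to 0, so we have a Gröbner basis.
Inter-reduce: drop elements whose leading term is divisible by another's, tail-reduce, and make monic.
Reduced Gröbner basis: {a²b - ⅔ab - ⅔ac + 6/7, a²c - 3a² + 4/3ac² - ⅔ac + 2a - 12/7c, bc + ½c - 3/2}.

These differ, so the ideals are not equal.

No, the ideals differ.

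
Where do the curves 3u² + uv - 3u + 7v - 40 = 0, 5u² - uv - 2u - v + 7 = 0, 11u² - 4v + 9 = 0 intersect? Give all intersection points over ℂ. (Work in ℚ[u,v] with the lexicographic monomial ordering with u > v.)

{(1, 5)}

Compute a lex Gröbner basis by Buchberger's algorithm.
f_1 = 3u² + uv - 3u + 7v - 40, LT = u².
f_2 = 5u² - uv - 2u - v + 7, LT = u².
f_3 = 11u² - 4v + 9, LT = u².

S(f_1,f_2): lcm = u². S = 8/15uv - ⅗u + 38/15v - 221/15.
  leading term uv: no divisor's leading term divides it; move 8/15uv to the remainder.
  leading term u: no divisor's leading term divides it; move -⅗u to the remainder.
  leading term v: no divisor's leading term divides it; move 38/15v to the remainder.
  leading term 1: no divisor's leading term divides it; move -221/15 to the remainder.
  remainder 8/15uv - ⅗u + 38/15v - 221/15 ≠ 0; add h_4 = 8/15uv - ⅗u + 38/15v - 221/15 to the basis.

S(f_1,f_3): lcm = u². S = ⅓uv - u + 89/33v - 467/33.
  leading term uv: subtract (⅝)·h_4 from ⅓uv - u + 89/33v - 467/33 → -⅝u + 49/44v - 435/88
  leading term u: no divisor's leading term divides it; move -⅝u to the remainder.
  leading term v: no divisor's leading term divides it; move 49/44v to the remainder.
  leading term 1: no divisor's leading term divides it; move -435/88 to the remainder.
  remainder -⅝u + 49/44v - 435/88 ≠ 0; add h_5 = -⅝u + 49/44v - 435/88 to the basis.

S(f_2,f_3): lcm = u². S = -⅕uv - ⅖u + 9/55v + 32/55.
  leading term uv: subtract (-⅜)·h_4 from -⅕uv - ⅖u + 9/55v + 32/55 → -⅝u + 49/44v - 435/88
  leading term u: subtract (1)·h_5 from -⅝u + 49/44v - 435/88 → 0
  remainder 0.

S(f_1,h_4): lcm = u²v. S = 9/8u² + ⅓uv² - 23/4uv + 221/8u + 7/3v² - 40/3v.
  leading term u²: subtract (⅜)·f_1 from 9/8u² + ⅓uv² - 23/4uv + 221/8u + 7/3v² - 40/3v → ⅓uv² - 49/8uv + 115/4u + 7/3v² - 383/24v + 15
  leading term uv²: subtract (⅝v)·h_4 from ⅓uv² - 49/8uv + 115/4u + 7/3v² - 383/24v + 15 → -23/4uv + 115/4u + ¾v² - 27/4v + 15
  leading term uv: subtract (-345/32)·h_4 from -23/4uv + 115/4u + ¾v² - 27/4v + 15 → 713/32u + ¾v² + 329/16v - 4603/32
  leading term u: subtract (-713/20)·h_5 from 713/32u + ¾v² + 329/16v - 4603/32 → ¾v² + 6629/110v - 14083/44
  leading term v²: no divisor's leading term divides it; move ¾v² to the remainder.
  leading term v: no divisor's leading term divides it; move 6629/110v to the remainder.
  leading term 1: no divisor's leading term divides it; move -14083/44 to the remainder.
  remainder ¾v² + 6629/110v - 14083/44 ≠ 0; add h_6 = ¾v² + 6629/110v - 14083/44 to the basis.

S(f_2,h_4): lcm = u²v. S = 9/8u² - ⅕uv² - 103/20uv + 221/8u - ⅕v² + 7/5v.
  leading term u²: subtract (⅜)·f_1 from 9/8u² - ⅕uv² - 103/20uv + 221/8u - ⅕v² + 7/5v → -⅕uv² - 221/40uv + 115/4u - ⅕v² - 49/40v + 15
  leading term uv²: subtract (-⅜v)·h_4 from -⅕uv² - 221/40uv + 115/4u - ⅕v² - 49/40v + 15 → -23/4uv + 115/4u + ¾v² - 27/4v + 15
  leading term uv: subtract (-345/32)·h_4 from -23/4uv + 115/4u + ¾v² - 27/4v + 15 → 713/32u + ¾v² + 329/16v - 4603/32
  leading term u: subtract (-713/20)·h_5 from 713/32u + ¾v² + 329/16v - 4603/32 → ¾v² + 6629/110v - 14083/44
  leading term v²: subtract (1)·h_6 from ¾v² + 6629/110v - 14083/44 → 0
  remainder 0.

S(f_3,h_4): lcm = u²v. S = 9/8u² - 19/4uv + 221/8u - 4/11v² + 9/11v.
  leading term u²: subtract (⅜)·f_1 from 9/8u² - 19/4uv + 221/8u - 4/11v² + 9/11v → -41/8uv + 115/4u - 4/11v² - 159/88v + 15
  leading term uv: subtract (-615/64)·h_4 from -41/8uv + 115/4u - 4/11v² - 159/88v + 15 → 1471/64u - 4/11v² + 7933/352v - 8101/64
  leading term u: subtract (-1471/40)·h_5 from 1471/64u - 4/11v² + 7933/352v - 8101/64 → -4/11v² + 3492/55v - 3392/11
  leading term v²: subtract (-16/33)·h_6 from -4/11v² + 3492/55v - 3392/11 → 168268/1815v - 168268/363
  leading term v: no divisor's leading term divides it; move 168268/1815v to the remainder.
  leading term 1: no divisor's leading term divides it; move -168268/363 to the remainder.
  remainder 168268/1815v - 168268/363 ≠ 0; add h_7 = 168268/1815v - 168268/363 to the basis.

S(f_1,h_5): lcm = u². S = 349/165uv - 98/11u + 7/3v - 40/3.
  leading term uv: subtract (349/88)·h_4 from 349/165uv - 98/11u + 7/3v - 40/3 → -2873/440u - 1697/220v + 19843/440
  leading term u: subtract (2873/275)·h_5 from -2873/440u - 1697/220v + 19843/440 → -58528/3025v + 58528/605
  leading term v: subtract (-24/115)·h_7 from -58528/3025v + 58528/605 → 0
  remainder 0.

S(f_2,h_5): lcm = u². S = 87/55uv - 457/55u - ⅕v + 7/5.
  leading term uv: subtract (261/88)·h_4 from 87/55uv - 457/55u - ⅕v + 7/5 → -2873/440u - 1697/220v + 19843/440
  leading term u: subtract (2873/275)·h_5 from -2873/440u - 1697/220v + 19843/440 → -58528/3025v + 58528/605
  leading term v: subtract (-24/115)·h_7 from -58528/3025v + 58528/605 → 0
  remainder 0.

S(f_3,h_5): lcm = u². S = 98/55uv - 87/11u - 4/11v + 9/11.
  leading term uv: subtract (147/44)·h_4 from 98/55uv - 87/11u - 4/11v + 9/11 → -1299/220u - 971/110v + 11009/220
  leading term u: subtract (2598/275)·h_5 from -1299/220u - 971/110v + 11009/220 → -58528/3025v + 58528/605
  leading term v: subtract (-24/115)·h_7 from -58528/3025v + 58528/605 → 0
  remainder 0.

S(h_4,h_5): lcm = uv. S = -9/8u + 98/55v² - 139/44v - 221/8.
  leading term u: subtract (9/5)·h_5 from -9/8u + 98/55v² - 139/44v - 221/8 → 98/55v² - 284/55v - 206/11
  leading term v²: subtract (392/165)·h_6 from 98/55v² - 284/55v - 206/11 → -1346144/9075v + 1346144/1815
  leading term v: subtract (-8/5)·h_7 from -1346144/9075v + 1346144/1815 → 0
  remainder 0.

S(f_1,h_6): leading monomials are coprime, so the S-polynomial reduces to 0 (Buchberger's first criterion).
S(f_2,h_6): leading monomials are coprime, so the S-polynomial reduces to 0 (Buchberger's first criterion).
S(f_3,h_6): leading monomials are coprime, so the S-polynomial reduces to 0 (Buchberger's first criterion).
S(h_4,h_6): lcm = uv². S = -107549/1320uv + 14083/33u + 19/4v² - 221/8v.
  leading term uv: subtract (-107549/704)·h_4 from -107549/1320uv + 14083/33u + 19/4v² - 221/8v → 3538619/10560u + 19/4v² + 1897571/5280v - 23768329/10560
  leading term u: subtract (-3538619/6600)·h_5 from 3538619/10560u + 19/4v² + 1897571/5280v - 23768329/10560 → 19/4v² + 17359921/18150v - 35581967/7260
  leading term v²: subtract (19/3)·h_6 from 19/4v² + 17359921/18150v - 35581967/7260 → 5216308/9075v - 5216308/1815
  leading term v: subtract (31/5)·h_7 from 5216308/9075v - 5216308/1815 → 0
  remainder 0.

S(h_5,h_6): leading monomials are coprime, so the S-polynomial reduces to 0 (Buchberger's first criterion).
S(f_1,h_7): leading monomials are coprime, so the S-polynomial reduces to 0 (Buchberger's first criterion).
S(f_2,h_7): leading monomials are coprime, so the S-polynomial reduces to 0 (Buchberger's first criterion).
S(f_3,h_7): leading monomials are coprime, so the S-polynomial reduces to 0 (Buchberger's first criterion).
S(h_4,h_7): lcm = uv. S = 31/8u + 19/4v - 221/8.
  leading term u: subtract (-31/5)·h_5 from 31/8u + 19/4v - 221/8 → 641/55v - 641/11
  leading term v: subtract (21153/168268)·h_7 from 641/55v - 641/11 → 0
  remainder 0.

S(h_5,h_7): leading monomials are coprime, so the S-polynomial reduces to 0 (Buchberger's first criterion).
S(h_6,h_7): lcm = v². S = 14083/165v - 14083/33.
  leading term v: subtract (154913/168268)·h_7 from 14083/165v - 14083/33 → 0
  remainder 0.

Every S-polynomial of the final basis reduces to 0, so we have a Gröbner basis.
Inter-reduce: drop elements whose leading term is divisible by another's, tail-reduce, and make monic.
Reduced Gröbner basis: {u - 1, v - 5}.

A lex Gröbner basis eliminates variables successively. Here v - 5 depends only on v, with roots {5}; lifting each root through the earlier basis elements recovers the full solutions.
  v = 5: the earlier basis element becomes u - 1 = 0, giving u = 1 — point (1, 5).
Substituting each solution back into the original system confirms all equations vanish.
A lex Gröbner basis triangularizes the system, enabling back-substitution.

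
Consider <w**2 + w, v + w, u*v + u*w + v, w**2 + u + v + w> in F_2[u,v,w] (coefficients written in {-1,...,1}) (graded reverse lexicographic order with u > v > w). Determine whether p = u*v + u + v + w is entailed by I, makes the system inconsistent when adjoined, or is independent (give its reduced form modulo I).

u*v + u + v + w lies in I (it reduces to 0).

First compute the reduced Gröbner basis of I by Buchberger's algorithm.
f_1 = w**2 + w, LT = w**2.
f_2 = v + w, LT = v.
f_3 = u*v + u*w + v, LT = u*v.
f_4 = w**2 + u + v + w, LT = w**2.

S(f_1,f_4): lcm = w**2. S = u + v.
  reduce S modulo (f_1, f_2, f_3, f_4):
  remainder u + w ≠ 0; add h_5 = u + w to the basis.

S(f_2,f_3): lcm = u*v. S = v.
  reduce S modulo (f_1, f_2, f_3, f_4, h_5):
  remainder w ≠ 0; add h_6 = w to the basis.

The other S-polynomials (S(f_1,f_2), S(f_1,f_3), S(f_2,f_4), S(f_3,f_4), S(f_1,h_5), S(f_2,h_5), S(f_3,h_5), S(f_4,h_5), S(f_1,h_6), S(f_2,h_6), S(f_3,h_6), S(f_4,h_6), S(h_5,h_6)) all reduce to 0 modulo the current basis, so we have a Gröbner basis.
Inter-reduce: drop elements whose leading term is divisible by another's, tail-reduce, and make monic.
Reduced Gröbner basis: {u, v, w}.
Label its elements g_1 = u, g_2 = v, g_3 = w.

Reduce p = u*v + u + v + w modulo G:
  leading term u*v: subtract (v)·g_1 from u*v + u + v + w → u + v + w
  leading term u: subtract (1)·g_1 from u + v + w → v + w
  leading term v: subtract (1)·g_2 from v + w → w
  leading term w: subtract (1)·g_3 from w → 0
  normal form = 0.
Since the normal form is 0, p ∈ I.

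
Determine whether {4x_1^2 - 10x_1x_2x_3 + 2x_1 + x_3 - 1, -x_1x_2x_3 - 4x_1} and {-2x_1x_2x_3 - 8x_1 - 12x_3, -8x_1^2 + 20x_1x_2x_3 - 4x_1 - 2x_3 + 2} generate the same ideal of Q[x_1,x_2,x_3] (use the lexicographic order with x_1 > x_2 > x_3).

No, the ideals differ.

Equality of ideals is decidable: compute both reduced Gröbner bases (unique for the ordering) and check whether they agree.
Buchberger on the first generating set:
f_1 = 4x_1^2 - 10x_1x_2x_3 + 2x_1 + x_3 - 1, LT = x_1^2.
f_2 = -x_1x_2x_3 - 4x_1, LT = x_1x_2x_3.

S(f_1,f_2): lcm = x_1^2x_2x_3. S = -4x_1^2 - 5/2x_1x_2^2x_3^2 + 1/2x_1x_2x_3 + 1/4x_2x_3^2 - 1/4x_2x_3.
  reduce S modulo (f_1, f_2):
  remainder 1/4x_2x_3^2 - 1/4x_2x_3 + x_3 - 1 ≠ 0; add g_3 = 1/4x_2x_3^2 - 1/4x_2x_3 + x_3 - 1 to the basis.

The other S-polynomials (S(f_1,g_3), S(f_2,g_3)) all reduce to 0 modulo the current basis, so we have a Gröbner basis.
Inter-reduce: drop elements whose leading term is divisible by another's, tail-reduce, and make monic.
Reduced Gröbner basis: {x_1^2 + 21/2x_1 + 1/4x_3 - 1/4, x_1x_2x_3 + 4x_1, x_2x_3^2 - x_2x_3 + 4x_3 - 4}.

Buchberger on the second generating set:
h_1 = -2x_1x_2x_3 - 8x_1 - 12x_3, LT = x_1x_2x_3.
h_2 = -8x_1^2 + 20x_1x_2x_3 - 4x_1 - 2x_3 + 2, LT = x_1^2.

S(h_1,h_2): lcm = x_1^2x_2x_3. S = 4x_1^2 + 5/2x_1x_2^2x_3^2 - 1/2x_1x_2x_3 + 6x_1x_3 - 1/4x_2x_3^2 + 1/4x_2x_3.
  reduce S modulo (h_1, h_2):
  remainder 6x_1x_3 - 61/4x_2x_3^2 + 1/4x_2x_3 + 2x_3 + 1 ≠ 0; add k_3 = 6x_1x_3 - 61/4x_2x_3^2 + 1/4x_2x_3 + 2x_3 + 1 to the basis.

S(h_1,k_3): lcm = x_1x_2x_3. S = 4x_1 + 61/24x_2^2x_3^2 - 1/24x_2^2x_3 - 1/3x_2x_3 - 1/6x_2 + 6x_3.
  reduce S modulo (h_1, h_2, k_3):
  remainder 4x_1 + 61/24x_2^2x_3^2 - 1/24x_2^2x_3 - 1/3x_2x_3 - 1/6x_2 + 6x_3 ≠ 0; add k_4 = 4x_1 + 61/24x_2^2x_3^2 - 1/24x_2^2x_3 - 1/3x_2x_3 - 1/6x_2 + 6x_3 to the basis.

S(h_1,k_4): lcm = x_1x_2x_3. S = 4x_1 - 61/96x_2^3x_3^3 + 1/96x_2^3x_3^2 + 1/12x_2^2x_3^2 + 1/24x_2^2x_3 - 3/2x_2x_3^2 + 6x_3.
  reduce S modulo (h_1, h_2, k_3, k_4):
  remainder -61/96x_2^3x_3^3 + 1/96x_2^3x_3^2 - 59/24x_2^2x_3^2 + 1/12x_2^2x_3 - 3/2x_2x_3^2 + 1/3x_2x_3 + 1/6x_2 ≠ 0; add k_5 = -61/96x_2^3x_3^3 + 1/96x_2^3x_3^2 - 59/24x_2^2x_3^2 + 1/12x_2^2x_3 - 3/2x_2x_3^2 + 1/3x_2x_3 + 1/6x_2 to the basis.

S(k_3,k_4): lcm = x_1x_3. S = -61/96x_2^2x_3^3 + 1/96x_2^2x_3^2 - 59/24x_2x_3^2 + 1/12x_2x_3 - 3/2x_3^2 + 1/3x_3 + 1/6.
  reduce S modulo (h_1, h_2, k_3, k_4, k_5):
  remainder -61/96x_2^2x_3^3 + 1/96x_2^2x_3^2 - 59/24x_2x_3^2 + 1/12x_2x_3 - 3/2x_3^2 + 1/3x_3 + 1/6 ≠ 0; add k_6 = -61/96x_2^2x_3^3 + 1/96x_2^2x_3^2 - 59/24x_2x_3^2 + 1/12x_2x_3 - 3/2x_3^2 + 1/3x_3 + 1/6 to the basis.

The other S-polynomials (S(h_2,k_3), S(h_2,k_4), S(h_1,k_5), S(h_2,k_5), S(k_3,k_5), S(k_4,k_5), S(h_1,k_6), S(h_2,k_6), S(k_3,k_6), S(k_4,k_6), S(k_5,k_6)) all reduce to 0 modulo the current basis, so we have a Gröbner basis.
Inter-reduce: drop elements whose leading term is divisible by another's, tail-reduce, and make monic.
Reduced Gröbner basis: {x_1 + 61/96x_2^2x_3^2 - 1/96x_2^2x_3 - 1/12x_2x_3 - 1/24x_2 + 3/2x_3, x_2^2x_3^3 - 1/61x_2^2x_3^2 + 236/61x_2x_3^2 - 8/61x_2x_3 + 144/61x_3^2 - 32/61x_3 - 16/61}.

The bases are distinct; the ideals are different.
The choice of monomial ordering does not affect the verdict — as long as both bases are computed under the same ordering, their equality decides ideal equality.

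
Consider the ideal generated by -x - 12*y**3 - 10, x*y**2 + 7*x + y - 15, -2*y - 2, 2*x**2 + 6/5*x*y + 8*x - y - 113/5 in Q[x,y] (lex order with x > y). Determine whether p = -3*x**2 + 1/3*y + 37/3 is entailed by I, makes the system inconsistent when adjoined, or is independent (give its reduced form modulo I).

-3*x**2 + 1/3*y + 37/3 lies in I (it reduces to 0).

First compute the reduced Gröbner basis of I by Buchberger's algorithm.
f_1 = -x - 12*y**3 - 10, LT = x.
f_2 = x*y**2 + 7*x + y - 15, LT = x*y**2.
f_3 = -2*y - 2, LT = y.
f_4 = 2*x**2 + 6/5*x*y + 8*x - y - 113/5, LT = x**2.

The S-polynomials (S(f_1,f_2), S(f_1,f_3), S(f_1,f_4), S(f_2,f_3), S(f_2,f_4), S(f_3,f_4)) all reduce to 0 modulo the current basis, so we have a Gröbner basis.
Inter-reduce: drop elements whose leading term is divisible by another's, tail-reduce, and make monic.
Reduced Gröbner basis: {x - 2, y + 1}.
Label its elements g_1 = x - 2, g_2 = y + 1.

Reduce p = -3*x**2 + 1/3*y + 37/3 modulo G:
  leading term x**2: subtract (-3*x)·g_1 from -3*x**2 + 1/3*y + 37/3 → -6*x + 1/3*y + 37/3
  leading term x: subtract (-6)·g_1 from -6*x + 1/3*y + 37/3 → 1/3*y + 1/3
  leading term y: subtract (1/3)·g_2 from 1/3*y + 1/3 → 0
  normal form = 0.
Since the normal form is 0, p ∈ I.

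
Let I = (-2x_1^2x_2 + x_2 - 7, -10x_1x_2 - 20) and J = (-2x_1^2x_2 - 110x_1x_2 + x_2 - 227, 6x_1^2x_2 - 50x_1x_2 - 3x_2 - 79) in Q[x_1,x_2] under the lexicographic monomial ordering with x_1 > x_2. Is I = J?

Yes, the ideals are equal.

For a fixed monomial order, each ideal has a unique reduced Gröbner basis; comparing bases decides equality.
Buchberger on the first generating set:
f_1 = -2x_1^2x_2 + x_2 - 7, LT = x_1^2x_2.
f_2 = -10x_1x_2 - 20, LT = x_1x_2.

S(f_1,f_2): lcm = x_1^2x_2. S = -2x_1 - 1/2x_2 + 7/2.
  leading term x_1: no divisor's leading term divides it; move -2x_1 to the remainder.
  leading term x_2: no divisor's leading term divides it; move -1/2x_2 to the remainder.
  leading term 1: no divisor's leading term divides it; move 7/2 to the remainder.
  remainder -2x_1 - 1/2x_2 + 7/2 ≠ 0; add g_3 = -2x_1 - 1/2x_2 + 7/2 to the basis.

S(f_2,g_3): lcm = x_1x_2. S = -1/4x_2^2 + 7/4x_2 + 2.
  leading term x_2^2: no divisor's leading term divides it; move -1/4x_2^2 to the remainder.
  leading term x_2: no divisor's leading term divides it; move 7/4x_2 to the remainder.
  leading term 1: no divisor's leading term divides it; move 2 to the remainder.
  remainder -1/4x_2^2 + 7/4x_2 + 2 ≠ 0; add g_4 = -1/4x_2^2 + 7/4x_2 + 2 to the basis.

The other S-polynomials (S(f_1,g_3), S(f_1,g_4), S(f_2,g_4), S(g_3,g_4)) all reduce to 0 modulo the current basis, so we have a Gröbner basis.
Inter-reduce: drop elements whose leading term is divisible by another's, tail-reduce, and make monic.
Reduced Gröbner basis: {x_1 + 1/4x_2 - 7/4, x_2^2 - 7x_2 - 8}.

Buchberger on the second generating set:
h_1 = -2x_1^2x_2 - 110x_1x_2 + x_2 - 227, LT = x_1^2x_2.
h_2 = 6x_1^2x_2 - 50x_1x_2 - 3x_2 - 79, LT = x_1^2x_2.

S(h_1,h_2): lcm = x_1^2x_2. S = 190/3x_1x_2 + 380/3.
  leading term x_1x_2: no divisor's leading term divides it; move 190/3x_1x_2 to the remainder.
  leading term 1: no divisor's leading term divides it; move 380/3 to the remainder.
  remainder 190/3x_1x_2 + 380/3 ≠ 0; add k_3 = 190/3x_1x_2 + 380/3 to the basis.

S(h_1,k_3): lcm = x_1^2x_2. S = 55x_1x_2 - 2x_1 - 1/2x_2 + 227/2.
  leading term x_1x_2: subtract (33/38)·k_3 from 55x_1x_2 - 2x_1 - 1/2x_2 + 227/2 → -2x_1 - 1/2x_2 + 7/2
  leading term x_1: no divisor's leading term divides it; move -2x_1 to the remainder.
  leading term x_2: no divisor's leading term divides it; move -1/2x_2 to the remainder.
  leading term 1: no divisor's leading term divides it; move 7/2 to the remainder.
  remainder -2x_1 - 1/2x_2 + 7/2 ≠ 0; add k_4 = -2x_1 - 1/2x_2 + 7/2 to the basis.

S(k_3,k_4): lcm = x_1x_2. S = -1/4x_2^2 + 7/4x_2 + 2.
  leading term x_2^2: no divisor's leading term divides it; move -1/4x_2^2 to the remainder.
  leading term x_2: no divisor's leading term divides it; move 7/4x_2 to the remainder.
  leading term 1: no divisor's leading term divides it; move 2 to the remainder.
  remainder -1/4x_2^2 + 7/4x_2 + 2 ≠ 0; add k_5 = -1/4x_2^2 + 7/4x_2 + 2 to the basis.

The other S-polynomials (S(h_2,k_3), S(h_1,k_4), S(h_2,k_4), S(h_1,k_5), S(h_2,k_5), S(k_3,k_5), S(k_4,k_5)) all reduce to 0 modulo the current basis, so we have a Gröbner basis.
Inter-reduce: drop elements whose leading term is divisible by another's, tail-reduce, and make monic.
Reduced Gröbner basis: {x_1 + 1/4x_2 - 7/4, x_2^2 - 7x_2 - 8}.

These coincide, so the ideals are equal.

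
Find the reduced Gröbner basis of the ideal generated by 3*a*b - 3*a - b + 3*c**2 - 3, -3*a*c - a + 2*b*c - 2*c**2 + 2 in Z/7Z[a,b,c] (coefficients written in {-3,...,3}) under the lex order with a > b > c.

This is the nonlinear analogue of row-reducing a linear system.

f_1 = 3*a*b - 3*a - b + 3*c**2 - 3, LT = a*b.
f_2 = -3*a*c - a + 2*b*c - 2*c**2 + 2, LT = a*c.

S(f_1,f_2): lcm = a*b*c. S = 2*a*b - a*c + 3*b**2*c - 3*b*c**2 + 2*b*c + 3*b + c**3 - c.
  leading term a*b: subtract (3)·f_1 from 2*a*b - a*c + 3*b**2*c - 3*b*c**2 + 2*b*c + 3*b + c**3 - c → -a*c + 2*a + 3*b**2*c - 3*b*c**2 + 2*b*c - b + c**3 - 2*c**2 - c + 2
  leading term a*c: subtract (-2)·f_2 from -a*c + 2*a + 3*b**2*c - 3*b*c**2 + 2*b*c - b + c**3 - 2*c**2 - c + 2 → 3*b**2*c - 3*b*c**2 - b*c - b + c**3 + c**2 - c - 1
  leading term b**2*c: no divisor's leading term divides it; move 3*b**2*c to the remainder.
  leading term b*c**2: no divisor's leading term divides it; move -3*b*c**2 to the remainder.
  leading term b*c: no divisor's leading term divides it; move -b*c to the remainder.
  leading term b: no divisor's leading term divides it; move -b to the remainder.
  leading term c**3: no divisor's leading term divides it; move c**3 to the remainder.
  leading term c**2: no divisor's leading term divides it; move c**2 to the remainder.
  leading term c: no divisor's leading term divides it; move -c to the remainder.
  leading term 1: no divisor's leading term divides it; move -1 to the remainder.
  remainder 3*b**2*c - 3*b*c**2 - b*c - b + c**3 + c**2 - c - 1 ≠ 0; add g_3 = 3*b**2*c - 3*b*c**2 - b*c - b + c**3 + c**2 - c - 1 to the basis.

S(f_1,g_3): lcm = a*b**2*c. S = a*b*c**2 - 3*a*b*c - 2*a*b + 2*a*c**3 + 2*a*c**2 - 2*a*c - 2*a + 2*b**2*c + b*c**3 - b*c.
  leading term a*b*c**2: subtract (-2*c**2)·f_1 from a*b*c**2 - 3*a*b*c - 2*a*b + 2*a*c**3 + 2*a*c**2 - 2*a*c - 2*a + 2*b**2*c + b*c**3 - b*c → -3*a*b*c - 2*a*b + 2*a*c**3 + 3*a*c**2 - 2*a*c - 2*a + 2*b**2*c + b*c**3 - 2*b*c**2 - b*c - c**4 + c**2
  leading term a*b*c: subtract (-c)·f_1 from -3*a*b*c - 2*a*b + 2*a*c**3 + 3*a*c**2 - 2*a*c - 2*a + 2*b**2*c + b*c**3 - 2*b*c**2 - b*c - c**4 + c**2 → -2*a*b + 2*a*c**3 + 3*a*c**2 + 2*a*c - 2*a + 2*b**2*c + b*c**3 - 2*b*c**2 - 2*b*c - c**4 + 3*c**3 + c**2 - 3*c
  leading term a*b: subtract (-3)·f_1 from -2*a*b + 2*a*c**3 + 3*a*c**2 + 2*a*c - 2*a + 2*b**2*c + b*c**3 - 2*b*c**2 - 2*b*c - c**4 + 3*c**3 + c**2 - 3*c → 2*a*c**3 + 3*a*c**2 + 2*a*c + 3*a + 2*b**2*c + b*c**3 - 2*b*c**2 - 2*b*c - 3*b - c**4 + 3*c**3 + 3*c**2 - 3*c - 2
  leading term a*c**3: subtract (-3*c**2)·f_2 from 2*a*c**3 + 3*a*c**2 + 2*a*c + 3*a + 2*b**2*c + b*c**3 - 2*b*c**2 - 2*b*c - 3*b - c**4 + 3*c**3 + 3*c**2 - 3*c - 2 → 2*a*c + 3*a + 2*b**2*c - 2*b*c**2 - 2*b*c - 3*b + 3*c**3 + 2*c**2 - 3*c - 2
  leading term a*c: subtract (-3)·f_2 from 2*a*c + 3*a + 2*b**2*c - 2*b*c**2 - 2*b*c - 3*b + 3*c**3 + 2*c**2 - 3*c - 2 → 2*b**2*c - 2*b*c**2 - 3*b*c - 3*b + 3*c**3 + 3*c**2 - 3*c - 3
  leading term b**2*c: subtract (3)·g_3 from 2*b**2*c - 2*b*c**2 - 3*b*c - 3*b + 3*c**3 + 3*c**2 - 3*c - 3 → 0
  remainder 0.

S(f_2,g_3): lcm = a*b**2*c. S = -2*a*b**2 + a*b*c**2 - 2*a*b*c - 2*a*b + 2*a*c**3 + 2*a*c**2 - 2*a*c - 2*a - 3*b**3*c + 3*b**2*c**2 - 3*b**2.
  leading term a*b**2: subtract (-3*b)·f_1 from -2*a*b**2 + a*b*c**2 - 2*a*b*c - 2*a*b + 2*a*c**3 + 2*a*c**2 - 2*a*c - 2*a - 3*b**3*c + 3*b**2*c**2 - 3*b**2 → a*b*c**2 - 2*a*b*c + 3*a*b + 2*a*c**3 + 2*a*c**2 - 2*a*c - 2*a - 3*b**3*c + 3*b**2*c**2 + b**2 + 2*b*c**2 - 2*b
  leading term a*b*c**2: subtract (-2*c**2)·f_1 from a*b*c**2 - 2*a*b*c + 3*a*b + 2*a*c**3 + 2*a*c**2 - 2*a*c - 2*a - 3*b**3*c + 3*b**2*c**2 + b**2 + 2*b*c**2 - 2*b → -2*a*b*c + 3*a*b + 2*a*c**3 + 3*a*c**2 - 2*a*c - 2*a - 3*b**3*c + 3*b**2*c**2 + b**2 - 2*b - c**4 + c**2
  leading term a*b*c: subtract (-3*c)·f_1 from -2*a*b*c + 3*a*b + 2*a*c**3 + 3*a*c**2 - 2*a*c - 2*a - 3*b**3*c + 3*b**2*c**2 + b**2 - 2*b - c**4 + c**2 → 3*a*b + 2*a*c**3 + 3*a*c**2 + 3*a*c - 2*a - 3*b**3*c + 3*b**2*c**2 + b**2 - 3*b*c - 2*b - c**4 + 2*c**3 + c**2 - 2*c
  leading term a*b: subtract (1)·f_1 from 3*a*b + 2*a*c**3 + 3*a*c**2 + 3*a*c - 2*a - 3*b**3*c + 3*b**2*c**2 + b**2 - 3*b*c - 2*b - c**4 + 2*c**3 + c**2 - 2*c → 2*a*c**3 + 3*a*c**2 + 3*a*c + a - 3*b**3*c + 3*b**2*c**2 + b**2 - 3*b*c - b - c**4 + 2*c**3 - 2*c**2 - 2*c + 3
  leading term a*c**3: subtract (-3*c**2)·f_2 from 2*a*c**3 + 3*a*c**2 + 3*a*c + a - 3*b**3*c + 3*b**2*c**2 + b**2 - 3*b*c - b - c**4 + 2*c**3 - 2*c**2 - 2*c + 3 → 3*a*c + a - 3*b**3*c + 3*b**2*c**2 + b**2 - b*c**3 - 3*b*c - b + 2*c**3 - 3*c**2 - 2*c + 3
  leading term a*c: subtract (-1)·f_2 from 3*a*c + a - 3*b**3*c + 3*b**2*c**2 + b**2 - b*c**3 - 3*b*c - b + 2*c**3 - 3*c**2 - 2*c + 3 → -3*b**3*c + 3*b**2*c**2 + b**2 - b*c**3 - b*c - b + 2*c**3 + 2*c**2 - 2*c - 2
  leading term b**3*c: subtract (-b)·g_3 from -3*b**3*c + 3*b**2*c**2 + b**2 - b*c**3 - b*c - b + 2*c**3 + 2*c**2 - 2*c - 2 → -b**2*c + b*c**2 - 2*b*c - 2*b + 2*c**3 + 2*c**2 - 2*c - 2
  leading term b**2*c: subtract (2)·g_3 from -b**2*c + b*c**2 - 2*b*c - 2*b + 2*c**3 + 2*c**2 - 2*c - 2 → 0
  remainder 0.

Every S-polynomial of the final basis reduces to 0, so we have a Gröbner basis.

G = {a*b - a + 2*b + c**2 - 1, a*c - 2*a - 3*b*c + 3*c**2 - 3, b**2*c - b*c**2 + 2*b*c + 2*b - 2*c**3 - 2*c**2 + 2*c + 2}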